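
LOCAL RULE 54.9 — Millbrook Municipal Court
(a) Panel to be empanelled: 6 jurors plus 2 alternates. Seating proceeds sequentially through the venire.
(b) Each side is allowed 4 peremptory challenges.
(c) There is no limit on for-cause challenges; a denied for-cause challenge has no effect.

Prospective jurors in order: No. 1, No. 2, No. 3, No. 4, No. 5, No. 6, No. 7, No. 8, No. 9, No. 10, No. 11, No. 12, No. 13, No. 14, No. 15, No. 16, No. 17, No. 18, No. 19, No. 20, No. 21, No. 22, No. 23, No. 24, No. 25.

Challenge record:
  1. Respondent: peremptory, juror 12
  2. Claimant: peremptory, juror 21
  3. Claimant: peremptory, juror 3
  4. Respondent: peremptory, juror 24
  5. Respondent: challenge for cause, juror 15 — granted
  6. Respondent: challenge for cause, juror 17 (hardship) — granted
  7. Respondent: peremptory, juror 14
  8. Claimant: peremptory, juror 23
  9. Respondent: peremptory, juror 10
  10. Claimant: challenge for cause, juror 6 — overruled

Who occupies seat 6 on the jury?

7

Removed: #3, #10, #12, #14, #15, #17, #21, #23, #24. (#6 stays — for-cause denied.)
Filling seats in venire order through position 6: #1, #2, #4, #5, #6, #7.
So seat 6 is #7.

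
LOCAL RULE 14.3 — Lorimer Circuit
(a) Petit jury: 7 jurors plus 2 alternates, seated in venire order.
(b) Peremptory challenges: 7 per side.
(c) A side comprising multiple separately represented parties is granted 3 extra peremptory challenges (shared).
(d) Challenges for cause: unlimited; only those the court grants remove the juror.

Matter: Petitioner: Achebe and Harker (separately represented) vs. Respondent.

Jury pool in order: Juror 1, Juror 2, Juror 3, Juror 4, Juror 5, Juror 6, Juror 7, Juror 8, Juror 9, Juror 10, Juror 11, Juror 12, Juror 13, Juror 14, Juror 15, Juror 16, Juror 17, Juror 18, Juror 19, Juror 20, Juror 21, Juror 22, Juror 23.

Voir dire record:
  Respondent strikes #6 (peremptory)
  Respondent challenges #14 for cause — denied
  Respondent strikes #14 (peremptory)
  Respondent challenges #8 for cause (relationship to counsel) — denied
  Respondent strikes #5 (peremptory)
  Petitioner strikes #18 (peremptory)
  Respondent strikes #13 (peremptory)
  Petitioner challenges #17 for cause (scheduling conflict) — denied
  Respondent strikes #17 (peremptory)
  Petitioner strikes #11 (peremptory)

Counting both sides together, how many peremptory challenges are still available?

10

Petitioner allotment: 7 base + 3 multi-party = 10. Respondent allotment: 7.
Petitioner peremptories used: #18, #11 — 2 (the for-cause on #17 doesn't count).
Respondent peremptories used: #6, #14, #5, #13, #17 — 5 (for-cause on #14, #8 don't count).
Remaining: (10 − 2) + (7 − 5) = 10.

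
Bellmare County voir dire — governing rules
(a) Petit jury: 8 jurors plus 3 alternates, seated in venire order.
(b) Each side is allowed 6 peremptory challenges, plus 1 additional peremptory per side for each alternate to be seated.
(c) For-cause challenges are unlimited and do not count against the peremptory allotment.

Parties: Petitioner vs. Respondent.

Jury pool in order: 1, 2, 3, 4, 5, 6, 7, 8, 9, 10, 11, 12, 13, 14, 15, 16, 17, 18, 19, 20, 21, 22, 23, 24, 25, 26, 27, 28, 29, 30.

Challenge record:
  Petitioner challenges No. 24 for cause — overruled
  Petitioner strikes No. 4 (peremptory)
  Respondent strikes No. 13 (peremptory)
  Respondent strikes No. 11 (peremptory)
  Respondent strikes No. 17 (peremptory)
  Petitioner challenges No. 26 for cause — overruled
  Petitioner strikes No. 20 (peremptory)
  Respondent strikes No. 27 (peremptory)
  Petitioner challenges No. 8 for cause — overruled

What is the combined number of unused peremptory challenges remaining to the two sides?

12

Petitioner allotment: 6 base + 1 × 3 alternates = 9. Respondent allotment: 6 base + 1 × 3 alternates = 9.
Petitioner peremptories used: #4, #20 — 2 (for-cause on #24, #26, #8 don't count).
Respondent peremptories used: #13, #11, #17, #27 — 4.
Remaining: (9 − 2) + (9 − 4) = 12.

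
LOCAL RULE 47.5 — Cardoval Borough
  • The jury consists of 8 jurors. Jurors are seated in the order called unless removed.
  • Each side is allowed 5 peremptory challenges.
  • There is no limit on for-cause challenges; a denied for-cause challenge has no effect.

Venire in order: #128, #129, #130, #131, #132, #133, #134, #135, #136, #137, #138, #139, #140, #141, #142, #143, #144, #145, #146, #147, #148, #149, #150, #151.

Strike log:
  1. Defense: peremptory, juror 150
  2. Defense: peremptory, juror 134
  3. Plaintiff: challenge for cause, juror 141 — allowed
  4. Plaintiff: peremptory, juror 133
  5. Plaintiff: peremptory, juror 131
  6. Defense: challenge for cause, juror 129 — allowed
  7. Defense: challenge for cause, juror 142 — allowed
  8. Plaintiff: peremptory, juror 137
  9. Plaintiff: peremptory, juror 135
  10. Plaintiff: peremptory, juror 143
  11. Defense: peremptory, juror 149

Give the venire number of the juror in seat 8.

Removed: #129, #131, #133, #134, #135, #137, #141, #142, #143, #149, #150.
Seating in order: seats 1–8 → #128, #130, #132, #136, #138, #139, #140, #144.
So seat 8 is #144.

144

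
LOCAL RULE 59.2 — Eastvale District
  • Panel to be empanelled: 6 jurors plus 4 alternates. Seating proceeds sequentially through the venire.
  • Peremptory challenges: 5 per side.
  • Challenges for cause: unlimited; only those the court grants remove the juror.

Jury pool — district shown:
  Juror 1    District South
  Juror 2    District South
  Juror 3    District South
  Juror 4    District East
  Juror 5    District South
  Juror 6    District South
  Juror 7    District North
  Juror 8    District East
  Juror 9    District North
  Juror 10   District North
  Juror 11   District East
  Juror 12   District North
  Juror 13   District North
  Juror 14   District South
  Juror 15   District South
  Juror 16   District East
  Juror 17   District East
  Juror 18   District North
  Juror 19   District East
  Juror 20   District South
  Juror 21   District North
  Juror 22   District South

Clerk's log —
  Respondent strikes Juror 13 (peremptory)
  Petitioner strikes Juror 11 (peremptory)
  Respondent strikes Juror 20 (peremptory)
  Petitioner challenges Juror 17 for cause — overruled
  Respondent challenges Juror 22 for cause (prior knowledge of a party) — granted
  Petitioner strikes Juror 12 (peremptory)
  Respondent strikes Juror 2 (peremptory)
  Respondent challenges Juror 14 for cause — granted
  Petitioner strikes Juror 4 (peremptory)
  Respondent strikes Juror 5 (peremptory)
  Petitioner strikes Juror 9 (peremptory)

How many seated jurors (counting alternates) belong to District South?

4

Removed: #2, #4, #5, #9, #11, #12, #13, #14, #20, #22.
Seated (10 incl. alternates): #1, #3, #6, #7, #8, #10, #15, #16, #17, #18.
Of those, in District South: #1, #3, #6, #15 → 4.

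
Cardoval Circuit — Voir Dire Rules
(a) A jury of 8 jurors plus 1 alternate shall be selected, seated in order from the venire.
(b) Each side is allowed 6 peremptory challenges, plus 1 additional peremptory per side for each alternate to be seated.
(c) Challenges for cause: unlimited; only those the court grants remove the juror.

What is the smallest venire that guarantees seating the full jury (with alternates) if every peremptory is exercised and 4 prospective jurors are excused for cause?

Seats to fill: 8 + 1 alternates = 9.
Peremptories: 6 + 1×1 = 7 per side × 2 sides = 14.
For-cause removals: 4.
Minimum venire: 9 + 14 + 4 = 27.

27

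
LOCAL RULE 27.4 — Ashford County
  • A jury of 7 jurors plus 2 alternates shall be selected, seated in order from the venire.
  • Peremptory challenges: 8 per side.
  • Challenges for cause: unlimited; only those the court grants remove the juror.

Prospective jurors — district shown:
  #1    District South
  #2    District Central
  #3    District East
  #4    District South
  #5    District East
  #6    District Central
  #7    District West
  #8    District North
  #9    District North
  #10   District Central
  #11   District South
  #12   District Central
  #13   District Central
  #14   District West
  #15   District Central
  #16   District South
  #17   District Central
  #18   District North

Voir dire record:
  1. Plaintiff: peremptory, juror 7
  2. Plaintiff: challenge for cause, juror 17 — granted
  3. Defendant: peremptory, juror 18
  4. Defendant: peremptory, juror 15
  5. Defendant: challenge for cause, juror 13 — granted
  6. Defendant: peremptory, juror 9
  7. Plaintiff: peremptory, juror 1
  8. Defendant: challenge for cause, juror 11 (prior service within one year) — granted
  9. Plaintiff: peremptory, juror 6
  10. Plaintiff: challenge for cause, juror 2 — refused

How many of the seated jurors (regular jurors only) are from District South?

1

Removed: #1, #6, #7, #9, #11, #13, #15, #17, #18.
Seated jurors 1–7: #2, #3, #4, #5, #8, #10, #12 (alternates #14, #16 not counted).
Of those, in District South: #4 → 1.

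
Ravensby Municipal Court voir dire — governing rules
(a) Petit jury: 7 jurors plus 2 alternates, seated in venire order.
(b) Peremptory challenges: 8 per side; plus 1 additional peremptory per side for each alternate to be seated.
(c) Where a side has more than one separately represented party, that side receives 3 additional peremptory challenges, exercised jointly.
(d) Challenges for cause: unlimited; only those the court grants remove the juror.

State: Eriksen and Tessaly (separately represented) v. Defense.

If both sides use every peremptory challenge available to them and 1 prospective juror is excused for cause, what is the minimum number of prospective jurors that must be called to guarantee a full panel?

Seats to fill: 7 + 2 alternates = 9.
Peremptories — State: 8 + 1×2 + 3 = 13; Defense: 8 + 1×2 = 10; total 23.
For-cause removals: 1.
Minimum venire: 9 + 23 + 1 = 33.

33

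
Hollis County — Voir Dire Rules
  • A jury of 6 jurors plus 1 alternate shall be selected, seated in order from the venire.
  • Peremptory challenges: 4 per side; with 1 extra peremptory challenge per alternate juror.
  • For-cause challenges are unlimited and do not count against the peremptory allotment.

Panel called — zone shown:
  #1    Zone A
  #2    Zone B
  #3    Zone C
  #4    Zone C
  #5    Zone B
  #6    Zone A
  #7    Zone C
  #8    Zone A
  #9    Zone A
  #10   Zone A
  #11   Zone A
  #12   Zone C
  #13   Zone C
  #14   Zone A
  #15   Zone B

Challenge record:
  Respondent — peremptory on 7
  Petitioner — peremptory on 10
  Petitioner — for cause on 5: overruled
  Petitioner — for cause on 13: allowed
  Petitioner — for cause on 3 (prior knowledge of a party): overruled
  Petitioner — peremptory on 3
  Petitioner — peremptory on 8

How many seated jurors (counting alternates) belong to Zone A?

Removed: #3, #7, #8, #10, #13.
Seated (7 incl. alternates): #1, #2, #4, #5, #6, #9, #11.
Of those, in Zone A: #1, #6, #9, #11 → 4.

4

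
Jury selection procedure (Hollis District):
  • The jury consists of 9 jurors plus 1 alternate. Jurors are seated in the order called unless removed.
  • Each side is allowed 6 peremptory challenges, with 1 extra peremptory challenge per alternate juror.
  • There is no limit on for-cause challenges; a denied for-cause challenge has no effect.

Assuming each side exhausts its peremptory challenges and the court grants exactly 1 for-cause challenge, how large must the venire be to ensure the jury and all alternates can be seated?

25

Seats to fill: 9 + 1 alternates = 10.
Peremptories: 6 + 1×1 = 7 per side × 2 sides = 14.
For-cause removals: 1.
Minimum venire: 10 + 14 + 1 = 25.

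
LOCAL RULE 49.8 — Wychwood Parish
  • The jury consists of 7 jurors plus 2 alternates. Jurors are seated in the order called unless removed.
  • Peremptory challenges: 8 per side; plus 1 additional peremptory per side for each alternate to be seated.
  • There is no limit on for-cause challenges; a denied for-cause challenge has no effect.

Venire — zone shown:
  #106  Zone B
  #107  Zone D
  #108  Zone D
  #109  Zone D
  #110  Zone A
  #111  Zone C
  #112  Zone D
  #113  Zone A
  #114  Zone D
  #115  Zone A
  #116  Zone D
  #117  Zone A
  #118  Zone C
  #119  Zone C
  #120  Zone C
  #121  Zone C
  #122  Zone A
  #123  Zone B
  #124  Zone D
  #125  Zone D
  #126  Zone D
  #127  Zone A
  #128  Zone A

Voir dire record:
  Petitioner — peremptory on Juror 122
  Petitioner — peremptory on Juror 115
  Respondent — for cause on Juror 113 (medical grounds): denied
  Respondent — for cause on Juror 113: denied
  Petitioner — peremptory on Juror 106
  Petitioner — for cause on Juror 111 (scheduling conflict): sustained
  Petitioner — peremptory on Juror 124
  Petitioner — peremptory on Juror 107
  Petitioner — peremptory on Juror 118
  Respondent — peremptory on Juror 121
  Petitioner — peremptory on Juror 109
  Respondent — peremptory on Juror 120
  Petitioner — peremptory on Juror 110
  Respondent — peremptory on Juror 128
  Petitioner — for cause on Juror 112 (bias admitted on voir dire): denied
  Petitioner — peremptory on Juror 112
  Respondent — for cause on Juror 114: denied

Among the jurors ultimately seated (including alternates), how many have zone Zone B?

Removed: #106, #107, #109, #110, #111, #112, #115, #118, #120, #121, #122, #124, #128.
Seated (9 incl. alternates): #108, #113, #114, #116, #117, #119, #123, #125, #126.
Of those, in Zone B: #123 → 1.

1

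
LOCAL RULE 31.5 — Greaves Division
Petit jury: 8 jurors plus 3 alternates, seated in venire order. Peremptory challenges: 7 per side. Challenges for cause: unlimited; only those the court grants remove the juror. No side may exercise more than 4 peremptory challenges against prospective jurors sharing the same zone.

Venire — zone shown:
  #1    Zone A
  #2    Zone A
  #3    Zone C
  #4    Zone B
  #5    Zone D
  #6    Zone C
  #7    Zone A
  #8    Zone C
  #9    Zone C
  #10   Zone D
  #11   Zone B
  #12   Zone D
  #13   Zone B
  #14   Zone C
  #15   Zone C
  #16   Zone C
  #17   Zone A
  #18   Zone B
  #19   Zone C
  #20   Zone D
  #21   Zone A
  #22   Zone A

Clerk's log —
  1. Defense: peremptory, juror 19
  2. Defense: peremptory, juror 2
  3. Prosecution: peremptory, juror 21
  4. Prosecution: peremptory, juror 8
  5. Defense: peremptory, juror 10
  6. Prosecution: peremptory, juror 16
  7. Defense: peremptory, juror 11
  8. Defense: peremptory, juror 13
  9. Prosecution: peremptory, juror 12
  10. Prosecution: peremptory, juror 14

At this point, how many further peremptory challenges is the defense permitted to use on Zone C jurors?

2

Defense peremptories so far: #19, #2, #10, #11, #13 — 5 of 7 used, 2 left overall.
Against Zone C: #19 — 1 used; per-zone cap 4 leaves 3.
Binding limit: min(2, 3) = 2.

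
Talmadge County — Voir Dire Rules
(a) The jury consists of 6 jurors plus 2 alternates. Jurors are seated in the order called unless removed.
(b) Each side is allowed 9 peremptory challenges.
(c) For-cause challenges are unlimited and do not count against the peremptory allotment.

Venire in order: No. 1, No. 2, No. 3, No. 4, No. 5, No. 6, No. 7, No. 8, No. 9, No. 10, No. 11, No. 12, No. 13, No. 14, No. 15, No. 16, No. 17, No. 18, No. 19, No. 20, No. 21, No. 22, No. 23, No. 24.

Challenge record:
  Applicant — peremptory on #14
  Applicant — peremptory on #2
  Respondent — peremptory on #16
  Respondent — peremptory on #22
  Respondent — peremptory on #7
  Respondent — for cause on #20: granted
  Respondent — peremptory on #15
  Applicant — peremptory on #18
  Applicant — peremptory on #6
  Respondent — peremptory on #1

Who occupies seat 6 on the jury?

Removed: #1, #2, #6, #7, #14, #15, #16, #18, #20, #22.
Seating in order: seats 1–6 → #3, #4, #5, #8, #9, #10; alternates → #11, #12.
So seat 6 is #10.

10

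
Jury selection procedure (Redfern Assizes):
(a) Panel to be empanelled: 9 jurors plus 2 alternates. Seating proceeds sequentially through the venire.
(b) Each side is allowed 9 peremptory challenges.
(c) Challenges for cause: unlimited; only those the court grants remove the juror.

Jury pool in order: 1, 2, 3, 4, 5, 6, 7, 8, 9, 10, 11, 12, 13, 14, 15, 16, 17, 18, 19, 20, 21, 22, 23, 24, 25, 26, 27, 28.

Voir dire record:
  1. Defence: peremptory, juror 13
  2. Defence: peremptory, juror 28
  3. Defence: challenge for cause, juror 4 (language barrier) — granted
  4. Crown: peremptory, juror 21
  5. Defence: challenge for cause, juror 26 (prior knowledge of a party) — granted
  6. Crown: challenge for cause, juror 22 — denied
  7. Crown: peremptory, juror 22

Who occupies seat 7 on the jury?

Removed: #4, #13, #21, #22, #26, #28.
Seating in order: seats 1–9 → #1, #2, #3, #5, #6, #7, #8, #9, #10; alternates → #11, #12.
So seat 7 is #8.

8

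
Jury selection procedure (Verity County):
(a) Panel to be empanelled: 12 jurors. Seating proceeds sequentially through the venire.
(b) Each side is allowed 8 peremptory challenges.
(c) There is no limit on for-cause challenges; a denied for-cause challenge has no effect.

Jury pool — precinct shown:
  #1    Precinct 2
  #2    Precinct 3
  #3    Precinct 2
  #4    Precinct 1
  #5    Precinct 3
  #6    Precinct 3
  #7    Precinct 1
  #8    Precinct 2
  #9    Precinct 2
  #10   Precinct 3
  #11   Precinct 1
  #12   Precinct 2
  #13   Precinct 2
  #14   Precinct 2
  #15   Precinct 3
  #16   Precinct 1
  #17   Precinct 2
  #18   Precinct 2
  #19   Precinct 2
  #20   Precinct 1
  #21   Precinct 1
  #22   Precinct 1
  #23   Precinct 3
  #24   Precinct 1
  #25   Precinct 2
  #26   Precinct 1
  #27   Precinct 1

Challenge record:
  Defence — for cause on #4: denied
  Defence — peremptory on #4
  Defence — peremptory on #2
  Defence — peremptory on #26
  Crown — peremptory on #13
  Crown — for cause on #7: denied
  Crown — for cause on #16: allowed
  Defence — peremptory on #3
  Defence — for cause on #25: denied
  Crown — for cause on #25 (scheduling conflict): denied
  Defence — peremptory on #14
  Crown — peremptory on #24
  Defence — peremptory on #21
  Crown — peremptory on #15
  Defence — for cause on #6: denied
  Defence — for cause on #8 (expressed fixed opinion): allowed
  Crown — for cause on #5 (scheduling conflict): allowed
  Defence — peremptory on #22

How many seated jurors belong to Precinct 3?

3

Removed: #2, #3, #4, #5, #8, #13, #14, #15, #16, #21, #22, #24, #26.
Seated jurors 1–12: #1, #6, #7, #9, #10, #11, #12, #17, #18, #19, #20, #23.
Of those, in Precinct 3: #6, #10, #23 → 3.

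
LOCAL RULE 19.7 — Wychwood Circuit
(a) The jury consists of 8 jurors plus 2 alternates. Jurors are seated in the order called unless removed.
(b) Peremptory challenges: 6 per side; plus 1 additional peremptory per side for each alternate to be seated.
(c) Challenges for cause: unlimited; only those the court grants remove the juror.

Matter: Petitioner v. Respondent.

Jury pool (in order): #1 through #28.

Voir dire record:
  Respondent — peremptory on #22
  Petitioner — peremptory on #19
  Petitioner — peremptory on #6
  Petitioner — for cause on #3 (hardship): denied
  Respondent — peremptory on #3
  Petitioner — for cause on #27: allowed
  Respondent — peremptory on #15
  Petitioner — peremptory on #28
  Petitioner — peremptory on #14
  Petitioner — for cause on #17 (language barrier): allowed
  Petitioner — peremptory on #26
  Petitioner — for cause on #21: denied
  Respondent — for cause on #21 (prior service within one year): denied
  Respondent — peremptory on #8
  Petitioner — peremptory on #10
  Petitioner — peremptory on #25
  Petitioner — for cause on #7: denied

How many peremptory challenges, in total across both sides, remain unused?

5

Petitioner allotment: 6 base + 1 × 2 alternates = 8. Respondent allotment: 6 base + 1 × 2 alternates = 8.
Petitioner peremptories used: #19, #6, #28, #14, #26, #10, #25 — 7 (for-cause on #3, #27, #17, #21, #7 don't count).
Respondent peremptories used: #22, #3, #15, #8 — 4 (the for-cause on #21 doesn't count).
Remaining: (8 − 7) + (8 − 4) = 5.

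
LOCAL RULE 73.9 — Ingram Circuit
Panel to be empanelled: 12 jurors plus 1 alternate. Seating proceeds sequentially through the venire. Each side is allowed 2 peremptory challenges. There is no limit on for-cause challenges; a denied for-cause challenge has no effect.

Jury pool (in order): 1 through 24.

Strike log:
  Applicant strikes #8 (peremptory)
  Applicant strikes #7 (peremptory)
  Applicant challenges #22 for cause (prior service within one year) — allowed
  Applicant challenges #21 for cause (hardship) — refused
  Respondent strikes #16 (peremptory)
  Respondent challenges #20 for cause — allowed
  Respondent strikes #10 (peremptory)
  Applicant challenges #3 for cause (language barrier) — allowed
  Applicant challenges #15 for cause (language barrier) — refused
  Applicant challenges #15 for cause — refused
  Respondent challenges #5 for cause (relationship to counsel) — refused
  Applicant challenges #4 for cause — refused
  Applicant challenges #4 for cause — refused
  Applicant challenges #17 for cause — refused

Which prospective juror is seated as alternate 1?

18

Removed: #3, #7, #8, #10, #16, #20, #22. (#4, #5, #15, #17, #21 stay — for-cause denied.)
Filling seats in venire order through position 13: #1, #2, #4, #5, #6, #9, #11, #12, #13, #14, #15, #17, #18.
So alternate 1 is #18.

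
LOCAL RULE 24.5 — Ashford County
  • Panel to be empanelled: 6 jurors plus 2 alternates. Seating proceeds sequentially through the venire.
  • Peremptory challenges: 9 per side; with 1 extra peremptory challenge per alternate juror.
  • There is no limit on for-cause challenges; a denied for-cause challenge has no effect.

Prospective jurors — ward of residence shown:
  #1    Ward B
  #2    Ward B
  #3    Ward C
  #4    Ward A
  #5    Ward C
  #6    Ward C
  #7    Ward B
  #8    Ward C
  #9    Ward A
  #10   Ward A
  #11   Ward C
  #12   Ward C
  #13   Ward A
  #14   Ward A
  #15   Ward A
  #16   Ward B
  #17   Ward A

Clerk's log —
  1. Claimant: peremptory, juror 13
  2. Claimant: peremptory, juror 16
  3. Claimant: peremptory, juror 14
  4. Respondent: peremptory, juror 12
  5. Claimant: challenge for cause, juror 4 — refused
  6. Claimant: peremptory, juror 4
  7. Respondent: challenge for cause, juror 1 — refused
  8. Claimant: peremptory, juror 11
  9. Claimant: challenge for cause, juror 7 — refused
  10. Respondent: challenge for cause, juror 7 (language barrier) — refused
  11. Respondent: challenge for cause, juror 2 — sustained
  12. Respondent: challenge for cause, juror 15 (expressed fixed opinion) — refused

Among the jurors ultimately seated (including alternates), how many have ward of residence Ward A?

Removed: #2, #4, #11, #12, #13, #14, #16.
Seated (8 incl. alternates): #1, #3, #5, #6, #7, #8, #9, #10.
Of those, in Ward A: #9, #10 → 2.

2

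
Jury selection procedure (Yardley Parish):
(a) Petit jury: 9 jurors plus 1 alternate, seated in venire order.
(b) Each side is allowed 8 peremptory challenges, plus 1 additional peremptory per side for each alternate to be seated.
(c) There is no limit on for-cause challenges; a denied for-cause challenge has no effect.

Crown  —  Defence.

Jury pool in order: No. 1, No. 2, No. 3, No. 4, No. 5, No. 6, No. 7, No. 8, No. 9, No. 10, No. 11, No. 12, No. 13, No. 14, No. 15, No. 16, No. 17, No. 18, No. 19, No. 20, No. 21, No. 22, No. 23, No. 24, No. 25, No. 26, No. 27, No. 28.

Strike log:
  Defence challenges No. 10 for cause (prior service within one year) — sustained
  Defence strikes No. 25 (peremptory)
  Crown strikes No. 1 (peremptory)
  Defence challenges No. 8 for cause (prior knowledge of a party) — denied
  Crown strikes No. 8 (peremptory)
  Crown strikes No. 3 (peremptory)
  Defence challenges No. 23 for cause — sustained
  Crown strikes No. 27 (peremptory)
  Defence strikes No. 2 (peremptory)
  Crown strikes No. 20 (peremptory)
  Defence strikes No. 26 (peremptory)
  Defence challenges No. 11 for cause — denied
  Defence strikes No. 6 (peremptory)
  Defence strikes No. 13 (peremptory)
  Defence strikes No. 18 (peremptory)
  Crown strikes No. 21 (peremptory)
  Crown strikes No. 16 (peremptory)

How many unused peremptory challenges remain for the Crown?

Crown allotment: 8 base + 1 × 1 alternate = 9.
Crown peremptories used: #1, #8, #3, #27, #20, #21, #16 — 7.
Remaining: 9 − 7 = 2.

2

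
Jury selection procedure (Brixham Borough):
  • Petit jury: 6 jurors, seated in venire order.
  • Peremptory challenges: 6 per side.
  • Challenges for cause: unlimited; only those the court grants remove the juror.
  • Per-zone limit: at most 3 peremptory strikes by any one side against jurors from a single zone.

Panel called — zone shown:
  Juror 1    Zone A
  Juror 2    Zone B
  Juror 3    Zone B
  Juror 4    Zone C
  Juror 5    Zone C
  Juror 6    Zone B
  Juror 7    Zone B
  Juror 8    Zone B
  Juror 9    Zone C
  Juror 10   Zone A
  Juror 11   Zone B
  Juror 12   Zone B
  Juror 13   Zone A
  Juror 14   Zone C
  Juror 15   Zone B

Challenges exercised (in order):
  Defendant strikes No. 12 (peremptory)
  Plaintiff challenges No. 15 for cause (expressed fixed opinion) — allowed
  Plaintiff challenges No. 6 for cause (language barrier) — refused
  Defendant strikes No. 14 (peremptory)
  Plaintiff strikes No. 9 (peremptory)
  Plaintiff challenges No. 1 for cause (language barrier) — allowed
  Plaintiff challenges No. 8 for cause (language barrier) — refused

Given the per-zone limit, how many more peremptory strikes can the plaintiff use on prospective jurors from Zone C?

2

Plaintiff peremptories so far: #9 — 1 of 6 used, 5 left overall.
Against Zone C: #9 — 1 used; per-zone cap 3 leaves 2.
Binding limit: min(5, 2) = 2.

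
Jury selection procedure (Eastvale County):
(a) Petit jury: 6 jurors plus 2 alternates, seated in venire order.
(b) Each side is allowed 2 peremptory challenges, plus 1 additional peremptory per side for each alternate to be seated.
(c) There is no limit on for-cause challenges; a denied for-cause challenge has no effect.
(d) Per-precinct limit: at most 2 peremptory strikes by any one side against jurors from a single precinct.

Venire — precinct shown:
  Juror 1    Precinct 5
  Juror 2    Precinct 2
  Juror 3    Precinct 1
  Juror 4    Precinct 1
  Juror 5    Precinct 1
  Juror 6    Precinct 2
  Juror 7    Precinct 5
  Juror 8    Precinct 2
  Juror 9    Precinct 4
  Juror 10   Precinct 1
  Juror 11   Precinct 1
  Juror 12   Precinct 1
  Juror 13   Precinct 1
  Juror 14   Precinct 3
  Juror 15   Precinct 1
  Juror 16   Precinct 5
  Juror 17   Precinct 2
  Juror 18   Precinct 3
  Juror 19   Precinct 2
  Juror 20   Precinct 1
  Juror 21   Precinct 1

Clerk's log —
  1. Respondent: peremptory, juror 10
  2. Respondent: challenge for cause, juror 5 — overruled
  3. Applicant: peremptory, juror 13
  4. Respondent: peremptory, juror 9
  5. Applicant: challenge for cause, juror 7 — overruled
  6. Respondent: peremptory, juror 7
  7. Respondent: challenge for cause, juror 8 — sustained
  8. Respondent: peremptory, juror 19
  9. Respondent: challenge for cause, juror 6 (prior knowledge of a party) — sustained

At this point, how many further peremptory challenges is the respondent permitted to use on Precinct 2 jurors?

0

Respondent peremptories so far: #10, #9, #7, #19 — 4 of 4 used, 0 left overall.
Against Precinct 2: #19 — 1 used; per-precinct cap 2 leaves 1.
Binding limit: min(0, 1) = 0.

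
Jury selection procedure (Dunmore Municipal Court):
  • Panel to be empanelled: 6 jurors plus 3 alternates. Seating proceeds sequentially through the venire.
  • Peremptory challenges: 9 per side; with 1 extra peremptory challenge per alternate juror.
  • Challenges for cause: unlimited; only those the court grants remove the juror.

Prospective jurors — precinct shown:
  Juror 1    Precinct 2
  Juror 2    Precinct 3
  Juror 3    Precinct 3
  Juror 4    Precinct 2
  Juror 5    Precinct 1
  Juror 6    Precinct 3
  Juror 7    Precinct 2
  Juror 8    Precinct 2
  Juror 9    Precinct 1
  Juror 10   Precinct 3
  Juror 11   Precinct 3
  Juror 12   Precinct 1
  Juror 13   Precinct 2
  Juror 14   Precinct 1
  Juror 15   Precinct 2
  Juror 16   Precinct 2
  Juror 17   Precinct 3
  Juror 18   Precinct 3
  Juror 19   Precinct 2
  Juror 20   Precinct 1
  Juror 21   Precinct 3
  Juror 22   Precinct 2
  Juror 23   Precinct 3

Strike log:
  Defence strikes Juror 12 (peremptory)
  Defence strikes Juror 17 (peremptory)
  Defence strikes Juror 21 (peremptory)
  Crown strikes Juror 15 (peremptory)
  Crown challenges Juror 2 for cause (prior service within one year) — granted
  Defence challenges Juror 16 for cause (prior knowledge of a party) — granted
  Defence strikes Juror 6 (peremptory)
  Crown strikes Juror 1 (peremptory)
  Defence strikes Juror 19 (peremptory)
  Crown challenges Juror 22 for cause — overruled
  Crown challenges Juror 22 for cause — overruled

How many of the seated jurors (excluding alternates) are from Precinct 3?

1

Removed: #1, #2, #6, #12, #15, #16, #17, #19, #21.
Seated jurors 1–6: #3, #4, #5, #7, #8, #9 (alternates #10, #11, #13 not counted).
Of those, in Precinct 3: #3 → 1.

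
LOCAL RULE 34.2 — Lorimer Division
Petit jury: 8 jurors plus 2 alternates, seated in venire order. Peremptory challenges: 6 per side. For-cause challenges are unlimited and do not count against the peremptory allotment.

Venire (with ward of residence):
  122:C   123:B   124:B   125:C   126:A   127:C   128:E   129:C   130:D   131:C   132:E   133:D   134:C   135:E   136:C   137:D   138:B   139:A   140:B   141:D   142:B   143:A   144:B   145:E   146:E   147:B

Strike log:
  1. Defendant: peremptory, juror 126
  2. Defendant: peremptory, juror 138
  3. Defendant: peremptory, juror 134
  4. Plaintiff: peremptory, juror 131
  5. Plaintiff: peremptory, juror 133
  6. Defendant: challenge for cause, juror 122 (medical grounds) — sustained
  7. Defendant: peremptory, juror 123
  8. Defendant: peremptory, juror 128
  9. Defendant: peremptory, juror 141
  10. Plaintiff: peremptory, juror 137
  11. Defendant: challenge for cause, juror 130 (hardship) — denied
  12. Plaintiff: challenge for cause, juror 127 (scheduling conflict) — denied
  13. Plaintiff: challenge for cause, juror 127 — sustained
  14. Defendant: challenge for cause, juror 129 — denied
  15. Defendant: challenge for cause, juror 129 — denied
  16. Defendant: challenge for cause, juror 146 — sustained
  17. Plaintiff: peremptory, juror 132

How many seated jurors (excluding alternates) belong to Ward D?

1

Removed: #122, #123, #126, #127, #128, #131, #132, #133, #134, #137, #138, #141, #146.
Seated jurors 1–8: #124, #125, #129, #130, #135, #136, #139, #140 (alternates #142, #143 not counted).
Of those, in Ward D: #130 → 1.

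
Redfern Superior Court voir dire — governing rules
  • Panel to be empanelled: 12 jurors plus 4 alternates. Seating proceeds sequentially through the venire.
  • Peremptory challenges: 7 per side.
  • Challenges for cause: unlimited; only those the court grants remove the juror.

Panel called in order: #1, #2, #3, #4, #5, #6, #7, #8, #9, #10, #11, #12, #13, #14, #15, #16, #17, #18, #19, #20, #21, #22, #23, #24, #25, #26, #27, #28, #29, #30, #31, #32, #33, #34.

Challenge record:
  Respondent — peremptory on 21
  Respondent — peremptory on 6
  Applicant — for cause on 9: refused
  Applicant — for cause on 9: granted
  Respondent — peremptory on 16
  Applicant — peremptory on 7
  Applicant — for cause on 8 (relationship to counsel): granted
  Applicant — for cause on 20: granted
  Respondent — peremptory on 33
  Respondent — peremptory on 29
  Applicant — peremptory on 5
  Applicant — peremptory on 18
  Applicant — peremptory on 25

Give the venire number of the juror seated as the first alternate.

22

Removed: #5, #6, #7, #8, #9, #16, #18, #20, #21, #25, #29, #33.
Seating in order: seats 1–12 → #1, #2, #3, #4, #10, #11, #12, #13, #14, #15, #17, #19; alternates → #22, #23, #24, #26.
So alternate 1 is #22.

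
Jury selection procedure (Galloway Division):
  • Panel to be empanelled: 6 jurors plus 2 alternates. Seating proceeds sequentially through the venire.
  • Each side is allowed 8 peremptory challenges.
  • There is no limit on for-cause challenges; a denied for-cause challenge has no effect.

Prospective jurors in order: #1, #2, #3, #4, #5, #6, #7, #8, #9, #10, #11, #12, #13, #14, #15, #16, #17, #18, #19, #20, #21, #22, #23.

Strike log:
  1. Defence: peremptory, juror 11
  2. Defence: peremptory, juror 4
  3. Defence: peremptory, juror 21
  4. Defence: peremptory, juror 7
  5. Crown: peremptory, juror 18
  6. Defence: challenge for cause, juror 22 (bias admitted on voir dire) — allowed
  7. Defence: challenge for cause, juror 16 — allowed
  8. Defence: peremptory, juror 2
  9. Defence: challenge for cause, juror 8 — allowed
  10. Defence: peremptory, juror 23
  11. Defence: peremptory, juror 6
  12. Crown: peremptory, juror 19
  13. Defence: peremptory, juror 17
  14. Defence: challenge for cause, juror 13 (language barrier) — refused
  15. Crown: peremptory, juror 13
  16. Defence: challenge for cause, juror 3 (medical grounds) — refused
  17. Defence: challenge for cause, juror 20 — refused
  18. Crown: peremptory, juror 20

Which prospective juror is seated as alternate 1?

Removed: #2, #4, #6, #7, #8, #11, #13, #16, #17, #18, #19, #20, #21, #22, #23. (#3 stays — for-cause denied.)
Seating in order: seats 1–6 → #1, #3, #5, #9, #10, #12; alternates → #14, #15.
So alternate 1 is #14.

14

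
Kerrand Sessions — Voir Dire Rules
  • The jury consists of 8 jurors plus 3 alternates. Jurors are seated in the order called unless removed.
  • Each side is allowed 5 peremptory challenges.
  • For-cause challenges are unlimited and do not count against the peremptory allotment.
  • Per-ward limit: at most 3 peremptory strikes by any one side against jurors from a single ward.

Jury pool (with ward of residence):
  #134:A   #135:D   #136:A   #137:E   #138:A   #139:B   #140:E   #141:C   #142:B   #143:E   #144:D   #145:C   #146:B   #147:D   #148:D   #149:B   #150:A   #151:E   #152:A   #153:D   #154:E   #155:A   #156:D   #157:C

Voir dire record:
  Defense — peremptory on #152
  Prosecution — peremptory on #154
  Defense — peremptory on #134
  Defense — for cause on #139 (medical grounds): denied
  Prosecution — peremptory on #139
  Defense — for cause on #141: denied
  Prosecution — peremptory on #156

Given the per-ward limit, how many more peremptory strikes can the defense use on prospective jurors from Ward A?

1

Defense peremptories so far: #152, #134 — 2 of 5 used, 3 left overall.
Against Ward A: #152, #134 — 2 used; per-ward cap 3 leaves 1.
Binding limit: min(3, 1) = 1.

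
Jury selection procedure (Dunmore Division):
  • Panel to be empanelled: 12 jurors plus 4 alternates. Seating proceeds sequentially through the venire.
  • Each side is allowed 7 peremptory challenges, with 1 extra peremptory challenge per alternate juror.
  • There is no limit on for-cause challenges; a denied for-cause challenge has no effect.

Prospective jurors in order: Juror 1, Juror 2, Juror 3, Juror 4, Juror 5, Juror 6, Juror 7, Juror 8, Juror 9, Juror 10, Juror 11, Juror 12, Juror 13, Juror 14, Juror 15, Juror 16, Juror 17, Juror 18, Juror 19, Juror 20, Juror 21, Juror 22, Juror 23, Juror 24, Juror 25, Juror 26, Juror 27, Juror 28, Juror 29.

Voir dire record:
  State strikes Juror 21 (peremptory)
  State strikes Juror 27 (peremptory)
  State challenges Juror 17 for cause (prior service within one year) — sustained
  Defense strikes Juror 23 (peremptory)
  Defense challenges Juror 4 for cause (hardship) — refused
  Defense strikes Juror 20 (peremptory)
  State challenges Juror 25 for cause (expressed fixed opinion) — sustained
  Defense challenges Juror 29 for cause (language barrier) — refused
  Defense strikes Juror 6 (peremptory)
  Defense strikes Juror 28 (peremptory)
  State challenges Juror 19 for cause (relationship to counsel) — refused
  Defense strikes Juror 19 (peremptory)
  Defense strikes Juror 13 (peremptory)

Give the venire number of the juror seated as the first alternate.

Removed: #6, #13, #17, #19, #20, #21, #23, #25, #27, #28. (#4, #29 stay — for-cause denied.)
Seating in order: seats 1–12 → #1, #2, #3, #4, #5, #7, #8, #9, #10, #11, #12, #14; alternates → #15, #16, #18, #22.
So alternate 1 is #15.

15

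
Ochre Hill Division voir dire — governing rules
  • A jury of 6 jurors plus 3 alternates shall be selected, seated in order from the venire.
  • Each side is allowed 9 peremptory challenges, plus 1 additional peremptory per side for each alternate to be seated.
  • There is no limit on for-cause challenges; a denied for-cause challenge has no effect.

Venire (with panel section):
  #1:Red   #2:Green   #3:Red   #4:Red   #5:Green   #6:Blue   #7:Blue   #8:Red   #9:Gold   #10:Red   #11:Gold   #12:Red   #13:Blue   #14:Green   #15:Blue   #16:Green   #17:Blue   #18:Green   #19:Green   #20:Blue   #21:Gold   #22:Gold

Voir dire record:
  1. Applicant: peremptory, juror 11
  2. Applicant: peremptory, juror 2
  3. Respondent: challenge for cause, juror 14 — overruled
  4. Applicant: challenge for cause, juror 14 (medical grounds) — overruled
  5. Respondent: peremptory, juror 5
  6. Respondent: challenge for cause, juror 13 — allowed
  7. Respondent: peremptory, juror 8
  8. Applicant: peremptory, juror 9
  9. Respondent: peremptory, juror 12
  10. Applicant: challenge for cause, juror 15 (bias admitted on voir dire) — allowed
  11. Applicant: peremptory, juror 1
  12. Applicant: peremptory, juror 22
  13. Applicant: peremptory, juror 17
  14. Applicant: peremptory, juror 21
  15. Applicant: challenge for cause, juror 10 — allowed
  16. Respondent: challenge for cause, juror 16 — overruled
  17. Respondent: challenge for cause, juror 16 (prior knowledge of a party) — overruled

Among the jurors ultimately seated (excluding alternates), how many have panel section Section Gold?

Removed: #1, #2, #5, #8, #9, #10, #11, #12, #13, #15, #17, #21, #22.
Seated jurors 1–6: #3, #4, #6, #7, #14, #16 (alternates #18, #19, #20 not counted).
None of those are in Section Gold → 0.

0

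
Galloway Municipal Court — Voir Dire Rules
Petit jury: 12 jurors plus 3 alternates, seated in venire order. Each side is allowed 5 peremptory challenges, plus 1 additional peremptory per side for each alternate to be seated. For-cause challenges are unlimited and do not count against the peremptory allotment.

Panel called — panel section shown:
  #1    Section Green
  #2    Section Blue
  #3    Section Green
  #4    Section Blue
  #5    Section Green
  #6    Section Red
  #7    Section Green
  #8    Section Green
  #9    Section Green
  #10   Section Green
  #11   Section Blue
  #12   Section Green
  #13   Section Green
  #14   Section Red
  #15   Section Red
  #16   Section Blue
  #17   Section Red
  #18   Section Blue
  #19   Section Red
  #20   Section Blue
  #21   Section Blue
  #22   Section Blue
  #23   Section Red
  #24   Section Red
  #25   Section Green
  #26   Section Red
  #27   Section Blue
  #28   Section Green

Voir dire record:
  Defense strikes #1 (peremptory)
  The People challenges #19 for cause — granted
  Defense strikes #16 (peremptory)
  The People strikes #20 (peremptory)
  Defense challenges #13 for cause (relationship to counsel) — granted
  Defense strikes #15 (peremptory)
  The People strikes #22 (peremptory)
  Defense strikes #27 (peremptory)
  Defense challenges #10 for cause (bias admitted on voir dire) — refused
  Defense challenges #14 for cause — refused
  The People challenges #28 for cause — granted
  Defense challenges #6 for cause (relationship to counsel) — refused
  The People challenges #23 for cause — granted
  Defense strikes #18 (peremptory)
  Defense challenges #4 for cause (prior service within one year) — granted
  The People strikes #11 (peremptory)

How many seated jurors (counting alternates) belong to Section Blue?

2

Removed: #1, #4, #11, #13, #15, #16, #18, #19, #20, #22, #23, #27, #28.
Seated (15 incl. alternates): #2, #3, #5, #6, #7, #8, #9, #10, #12, #14, #17, #21, #24, #25, #26.
Of those, in Section Blue: #2, #21 → 2.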